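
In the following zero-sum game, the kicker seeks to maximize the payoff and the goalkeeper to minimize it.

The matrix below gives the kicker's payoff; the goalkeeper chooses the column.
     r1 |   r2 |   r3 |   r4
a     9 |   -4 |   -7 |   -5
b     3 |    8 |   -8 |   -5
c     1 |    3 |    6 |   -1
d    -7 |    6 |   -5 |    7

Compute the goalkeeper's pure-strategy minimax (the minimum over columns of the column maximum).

6

The worst case (largest entry) in each column is r1: 9, r2: 8, r3: 6, r4: 7.
The best (smallest) of these is 6.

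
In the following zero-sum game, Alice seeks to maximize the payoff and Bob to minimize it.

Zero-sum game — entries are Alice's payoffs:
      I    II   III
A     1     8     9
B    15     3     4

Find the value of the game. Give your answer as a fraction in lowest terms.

117/19

Column III is strictly dominated by II for Bob (it gives Alice more in every row).
The remaining 2×2 game on (A, B) × (I, II) has no saddle point. Let Alice play A with probability p; indifference gives p + 15(1−p) = 8p + 3(1−p), so p = 12/19.
Similarly Bob's optimal q on I is 5/19, and the value is 1·(5/19) + (8)·(14/19) = 117/19.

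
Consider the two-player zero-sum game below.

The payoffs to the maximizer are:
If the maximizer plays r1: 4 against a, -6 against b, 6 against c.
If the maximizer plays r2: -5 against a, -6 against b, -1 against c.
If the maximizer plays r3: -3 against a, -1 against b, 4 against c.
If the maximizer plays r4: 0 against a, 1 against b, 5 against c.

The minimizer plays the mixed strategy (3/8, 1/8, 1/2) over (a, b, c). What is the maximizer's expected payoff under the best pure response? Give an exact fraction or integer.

15/4

r1: (4)·(3/8) + (-6)·(1/8) + (6)·(1/2) = 15/4.
r2: (-5)·(3/8) + (-6)·(1/8) + (-1)·(1/2) = -25/8.
r3: (-3)·(3/8) + (-1)·(1/8) + (4)·(1/2) = 3/4.
r4: (0)·(3/8) + (1)·(1/8) + (5)·(1/2) = 21/8.
The best pure response is r1 with expected payoff 15/4.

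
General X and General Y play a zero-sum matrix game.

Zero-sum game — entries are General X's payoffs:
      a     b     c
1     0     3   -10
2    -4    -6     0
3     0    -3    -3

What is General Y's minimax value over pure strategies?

0

The worst case (largest entry) in each column is a: 0, b: 3, c: 0.
The best (smallest) of these is 0.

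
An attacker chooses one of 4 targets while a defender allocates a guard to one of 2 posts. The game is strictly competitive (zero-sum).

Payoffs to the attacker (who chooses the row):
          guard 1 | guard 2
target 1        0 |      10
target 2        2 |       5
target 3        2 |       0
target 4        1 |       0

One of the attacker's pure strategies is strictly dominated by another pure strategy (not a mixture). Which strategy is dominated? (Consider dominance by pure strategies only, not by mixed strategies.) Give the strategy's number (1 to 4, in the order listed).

Compare target 4 with target 2: 2 > 1, 5 > 0.
So target 2 strictly dominates target 4 for the attacker; target 4 is strictly dominated.

4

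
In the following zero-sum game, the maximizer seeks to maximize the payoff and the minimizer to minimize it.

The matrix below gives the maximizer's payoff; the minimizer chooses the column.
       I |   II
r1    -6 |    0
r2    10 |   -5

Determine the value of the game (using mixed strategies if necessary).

-10/7

Row minima are -6 and -5, so the maximizer's maximin is -5; column maxima are 10 and 0, so the minimizer's minimax is 0. These differ, so the equilibrium is in mixed strategies.
Let the maximizer play r1 with probability p. The minimizer is indifferent when −6p + 10(1−p) = −5(1−p), giving p = 5/7.
Let the minimizer play I with probability q. The maximizer is indifferent when −6q = 10q − 5(1−q), giving q = 5/21.
The value is -6·(5/21) + (0)·(16/21) = -10/7.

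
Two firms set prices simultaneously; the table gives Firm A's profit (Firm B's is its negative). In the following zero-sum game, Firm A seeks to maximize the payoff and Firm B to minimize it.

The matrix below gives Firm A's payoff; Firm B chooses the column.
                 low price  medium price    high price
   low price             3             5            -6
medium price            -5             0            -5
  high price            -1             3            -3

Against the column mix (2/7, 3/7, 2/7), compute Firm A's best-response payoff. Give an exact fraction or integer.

low price: (3)·(2/7) + (5)·(3/7) + (-6)·(2/7) = 9/7.
medium price: (-5)·(2/7) + (0)·(3/7) + (-5)·(2/7) = -20/7.
high price: (-1)·(2/7) + (3)·(3/7) + (-3)·(2/7) = 1/7.
The best pure response is low price with expected payoff 9/7.

9/7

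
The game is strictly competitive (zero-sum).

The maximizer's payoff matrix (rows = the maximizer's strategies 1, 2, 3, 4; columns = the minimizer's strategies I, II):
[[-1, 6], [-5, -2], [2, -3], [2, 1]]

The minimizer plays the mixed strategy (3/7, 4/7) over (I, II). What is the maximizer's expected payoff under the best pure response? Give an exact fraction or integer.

3

1: (-1)·(3/7) + (6)·(4/7) = 3.
2: (-5)·(3/7) + (-2)·(4/7) = -23/7.
3: (2)·(3/7) + (-3)·(4/7) = -6/7.
4: (2)·(3/7) + (1)·(4/7) = 10/7.
The best pure response is 1 with expected payoff 3.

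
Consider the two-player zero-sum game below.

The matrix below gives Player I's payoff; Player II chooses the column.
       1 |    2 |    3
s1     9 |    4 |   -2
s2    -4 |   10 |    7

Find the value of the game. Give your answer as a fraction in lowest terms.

5/2

Column 2 is strictly dominated by 3 for Player II (it gives Player I more in every row).
The remaining 2×2 game on (s1, s2) × (1, 3) has no saddle point. Let Player I play s1 with probability p; indifference gives 9p − 4(1−p) = −2p + 7(1−p), so p = 1/2.
Similarly Player II's optimal q on 1 is 9/22, and the value is 9·(9/22) + (-2)·(13/22) = 5/2.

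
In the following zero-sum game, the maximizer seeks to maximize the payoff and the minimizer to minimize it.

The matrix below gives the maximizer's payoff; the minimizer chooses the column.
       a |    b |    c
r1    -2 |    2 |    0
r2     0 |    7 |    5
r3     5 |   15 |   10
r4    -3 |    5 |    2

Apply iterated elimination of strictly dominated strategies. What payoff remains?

5

Row r2 is strictly dominated by row r3 (5>0, 15>7, 10>5); eliminate r2.
Row r1 is strictly dominated by row r3 (5>-2, 15>2, 10>0); eliminate r1.
Row r4 is strictly dominated by row r3 (5>-3, 15>5, 10>2); eliminate r4.
Column b is strictly dominated by a for the minimizer (5<15); eliminate b.
Column c is strictly dominated by a for the minimizer (5<10); eliminate c.
Only (r3, a) remains, with payoff 5.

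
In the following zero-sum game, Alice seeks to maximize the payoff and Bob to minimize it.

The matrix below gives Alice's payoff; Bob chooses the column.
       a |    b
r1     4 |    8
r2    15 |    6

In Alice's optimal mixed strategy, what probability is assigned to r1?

9/13

Row minima are 4 and 6, so Alice's maximin is 6; column maxima are 15 and 8, so Bob's minimax is 8. These differ, so the equilibrium is in mixed strategies.
Let Alice play r1 with probability p. Bob is indifferent when 4p + 15(1−p) = 8p + 6(1−p), giving p = 9/13.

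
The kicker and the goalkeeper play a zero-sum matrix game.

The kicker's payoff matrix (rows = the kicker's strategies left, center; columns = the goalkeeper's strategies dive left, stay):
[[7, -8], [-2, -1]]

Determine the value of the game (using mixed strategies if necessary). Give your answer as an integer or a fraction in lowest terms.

-23/16

Row minima are -8 and -2, so the kicker's maximin is -2; column maxima are 7 and -1, so the goalkeeper's minimax is -1. These differ, so the equilibrium is in mixed strategies.
Let the kicker play left with probability p. The goalkeeper is indifferent when 7p − 2(1−p) = −8p − (1−p), giving p = 1/16.
Let the goalkeeper play dive left with probability q. The kicker is indifferent when 7q − 8(1−q) = −2q − (1−q), giving q = 7/16.
The value is 7·(7/16) + (-8)·(9/16) = -23/16.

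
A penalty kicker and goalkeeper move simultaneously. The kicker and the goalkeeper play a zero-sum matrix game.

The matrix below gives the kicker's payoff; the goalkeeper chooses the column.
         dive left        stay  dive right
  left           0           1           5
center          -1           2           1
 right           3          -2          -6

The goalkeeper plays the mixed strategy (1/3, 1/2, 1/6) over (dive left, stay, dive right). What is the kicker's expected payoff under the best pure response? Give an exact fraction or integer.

left: (0)·(1/3) + (1)·(1/2) + (5)·(1/6) = 4/3.
center: (-1)·(1/3) + (2)·(1/2) + (1)·(1/6) = 5/6.
right: (3)·(1/3) + (-2)·(1/2) + (-6)·(1/6) = -1.
The best pure response is left with expected payoff 4/3.

4/3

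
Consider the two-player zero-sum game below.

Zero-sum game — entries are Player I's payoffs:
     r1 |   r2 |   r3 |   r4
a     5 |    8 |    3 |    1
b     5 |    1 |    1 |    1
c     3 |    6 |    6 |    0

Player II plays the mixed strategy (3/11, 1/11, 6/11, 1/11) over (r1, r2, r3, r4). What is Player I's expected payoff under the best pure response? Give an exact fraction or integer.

a: (5)·(3/11) + (8)·(1/11) + (3)·(6/11) + (1)·(1/11) = 42/11.
b: (5)·(3/11) + (1)·(1/11) + (1)·(6/11) + (1)·(1/11) = 23/11.
c: (3)·(3/11) + (6)·(1/11) + (6)·(6/11) + (0)·(1/11) = 51/11.
The best pure response is c with expected payoff 51/11.

51/11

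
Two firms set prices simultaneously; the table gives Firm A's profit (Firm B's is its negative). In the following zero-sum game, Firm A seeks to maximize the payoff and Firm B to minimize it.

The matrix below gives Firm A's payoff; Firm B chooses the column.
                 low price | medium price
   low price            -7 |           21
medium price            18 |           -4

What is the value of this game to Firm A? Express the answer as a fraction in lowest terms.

7

Row minima are -7 and -4, so Firm A's maximin is -4; column maxima are 18 and 21, so Firm B's minimax is 18. These differ, so the equilibrium is in mixed strategies.
Let Firm A play low price with probability p. Firm B is indifferent when −7p + 18(1−p) = 21p − 4(1−p), giving p = 11/25.
Let Firm B play low price with probability q. Firm A is indifferent when −7q + 21(1−q) = 18q − 4(1−q), giving q = 1/2.
The value is -7·(1/2) + (21)·(1/2) = 7.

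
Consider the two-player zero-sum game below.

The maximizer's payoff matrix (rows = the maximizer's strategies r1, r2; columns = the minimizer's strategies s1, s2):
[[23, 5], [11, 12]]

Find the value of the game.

Row minima are 5 and 11, so the maximizer's maximin is 11; column maxima are 23 and 12, so the minimizer's minimax is 12. These differ, so the equilibrium is in mixed strategies.
Let the maximizer play r1 with probability p. The minimizer is indifferent when 23p + 11(1−p) = 5p + 12(1−p), giving p = 1/19.
Let the minimizer play s1 with probability q. The maximizer is indifferent when 23q + 5(1−q) = 11q + 12(1−q), giving q = 7/19.
The value is 23·(7/19) + (5)·(12/19) = 221/19.

221/19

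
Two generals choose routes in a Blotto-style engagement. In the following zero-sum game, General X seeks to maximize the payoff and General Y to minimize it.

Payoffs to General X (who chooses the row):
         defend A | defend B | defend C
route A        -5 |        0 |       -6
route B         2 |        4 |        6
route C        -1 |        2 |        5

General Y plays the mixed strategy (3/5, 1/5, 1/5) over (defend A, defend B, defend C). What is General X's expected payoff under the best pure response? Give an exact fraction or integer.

route A: (-5)·(3/5) + (0)·(1/5) + (-6)·(1/5) = -21/5.
route B: (2)·(3/5) + (4)·(1/5) + (6)·(1/5) = 16/5.
route C: (-1)·(3/5) + (2)·(1/5) + (5)·(1/5) = 4/5.
The best pure response is route B with expected payoff 16/5.

16/5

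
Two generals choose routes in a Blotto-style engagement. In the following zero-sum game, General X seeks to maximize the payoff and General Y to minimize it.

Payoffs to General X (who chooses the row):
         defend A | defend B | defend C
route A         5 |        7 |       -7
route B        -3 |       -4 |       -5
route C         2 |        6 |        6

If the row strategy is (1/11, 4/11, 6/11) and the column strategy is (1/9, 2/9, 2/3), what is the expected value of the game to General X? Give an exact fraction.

Against (1/9, 2/9, 2/3), each row's expected payoff is route A: -23/9; route B: -41/9; route C: 50/9.
Taking the (1/11, 4/11, 6/11)-weighted average: (1/11)·(-23/9) + (4/11)·(-41/9) + (6/11)·(50/9) = 113/99.

113/99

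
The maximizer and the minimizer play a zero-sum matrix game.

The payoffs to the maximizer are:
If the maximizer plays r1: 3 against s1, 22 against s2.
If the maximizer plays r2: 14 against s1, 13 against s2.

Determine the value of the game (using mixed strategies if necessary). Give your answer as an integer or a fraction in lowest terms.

269/20

Row minima are 3 and 13, so the maximizer's maximin is 13; column maxima are 14 and 22, so the minimizer's minimax is 14. These differ, so the equilibrium is in mixed strategies.
Let the maximizer play r1 with probability p. The minimizer is indifferent when 3p + 14(1−p) = 22p + 13(1−p), giving p = 1/20.
Let the minimizer play s1 with probability q. The maximizer is indifferent when 3q + 22(1−q) = 14q + 13(1−q), giving q = 9/20.
The value is 3·(9/20) + (22)·(11/20) = 269/20.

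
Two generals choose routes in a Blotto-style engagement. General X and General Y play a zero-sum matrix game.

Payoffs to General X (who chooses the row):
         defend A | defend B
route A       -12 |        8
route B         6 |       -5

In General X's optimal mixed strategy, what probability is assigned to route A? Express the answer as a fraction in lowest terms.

11/31

Row minima are -12 and -5, so General X's maximin is -5; column maxima are 6 and 8, so General Y's minimax is 6. These differ, so the equilibrium is in mixed strategies.
Let General X play route A with probability p. General Y is indifferent when −12p + 6(1−p) = 8p − 5(1−p), giving p = 11/31.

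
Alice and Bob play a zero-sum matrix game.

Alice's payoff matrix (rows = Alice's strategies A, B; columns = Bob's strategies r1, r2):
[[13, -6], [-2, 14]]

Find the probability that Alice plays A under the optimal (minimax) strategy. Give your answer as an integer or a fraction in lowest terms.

Row minima are -6 and -2, so Alice's maximin is -2; column maxima are 13 and 14, so Bob's minimax is 13. These differ, so the equilibrium is in mixed strategies.
Let Alice play A with probability p. Bob is indifferent when 13p − 2(1−p) = −6p + 14(1−p), giving p = 16/35.

16/35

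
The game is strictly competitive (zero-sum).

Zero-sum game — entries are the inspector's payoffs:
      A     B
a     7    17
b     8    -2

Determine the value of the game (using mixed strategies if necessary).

15/2

Row minima are 7 and -2, so the inspector's maximin is 7; column maxima are 8 and 17, so the inspectee's minimax is 8. These differ, so the equilibrium is in mixed strategies.
Let the inspector play a with probability p. The inspectee is indifferent when 7p + 8(1−p) = 17p − 2(1−p), giving p = 1/2.
Let the inspectee play A with probability q. The inspector is indifferent when 7q + 17(1−q) = 8q − 2(1−q), giving q = 19/20.
The value is 7·(19/20) + (17)·(1/20) = 15/2.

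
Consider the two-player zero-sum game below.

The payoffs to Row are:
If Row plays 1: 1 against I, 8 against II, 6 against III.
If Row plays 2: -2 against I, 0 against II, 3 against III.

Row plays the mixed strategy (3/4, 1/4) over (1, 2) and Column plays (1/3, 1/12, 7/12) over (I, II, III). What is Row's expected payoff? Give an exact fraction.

Against (1/3, 1/12, 7/12), each row's expected payoff is 1: 9/2; 2: 13/12.
Taking the (3/4, 1/4)-weighted average: (3/4)·(9/2) + (1/4)·(13/12) = 175/48.

175/48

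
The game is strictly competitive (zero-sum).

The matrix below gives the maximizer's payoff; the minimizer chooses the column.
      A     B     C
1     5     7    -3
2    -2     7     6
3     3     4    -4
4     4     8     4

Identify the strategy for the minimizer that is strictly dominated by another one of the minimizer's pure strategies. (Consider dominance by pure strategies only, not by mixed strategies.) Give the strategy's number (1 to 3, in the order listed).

2

The minimizer prefers columns that give the maximizer less. Compare B with A: 5 < 7, -2 < 7, 3 < 4, 4 < 8.
So A strictly dominates B for the minimizer; B is strictly dominated.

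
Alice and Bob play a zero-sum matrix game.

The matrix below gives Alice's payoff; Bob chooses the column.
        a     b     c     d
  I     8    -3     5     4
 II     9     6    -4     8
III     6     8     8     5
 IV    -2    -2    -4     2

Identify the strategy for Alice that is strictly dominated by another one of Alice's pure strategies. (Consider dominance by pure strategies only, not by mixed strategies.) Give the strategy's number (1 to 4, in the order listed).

4

Compare IV with III: 6 > -2, 8 > -2, 8 > -4, 5 > 2.
So III strictly dominates IV for Alice; IV is strictly dominated.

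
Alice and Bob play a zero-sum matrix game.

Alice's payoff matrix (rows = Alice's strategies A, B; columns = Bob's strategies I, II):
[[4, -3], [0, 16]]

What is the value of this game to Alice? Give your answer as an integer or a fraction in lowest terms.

Row minima are -3 and 0, so Alice's maximin is 0; column maxima are 4 and 16, so Bob's minimax is 4. These differ, so the equilibrium is in mixed strategies.
Let Alice play A with probability p. Bob is indifferent when 4p = −3p + 16(1−p), giving p = 16/23.
Let Bob play I with probability q. Alice is indifferent when 4q − 3(1−q) = 16(1−q), giving q = 19/23.
The value is 4·(19/23) + (-3)·(4/23) = 64/23.

64/23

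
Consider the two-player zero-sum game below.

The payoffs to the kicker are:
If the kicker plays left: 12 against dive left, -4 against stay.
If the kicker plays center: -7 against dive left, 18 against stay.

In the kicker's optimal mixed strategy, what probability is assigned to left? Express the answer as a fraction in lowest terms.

25/41

Row minima are -4 and -7, so the kicker's maximin is -4; column maxima are 12 and 18, so the goalkeeper's minimax is 12. These differ, so the equilibrium is in mixed strategies.
Let the kicker play left with probability p. The goalkeeper is indifferent when 12p − 7(1−p) = −4p + 18(1−p), giving p = 25/41.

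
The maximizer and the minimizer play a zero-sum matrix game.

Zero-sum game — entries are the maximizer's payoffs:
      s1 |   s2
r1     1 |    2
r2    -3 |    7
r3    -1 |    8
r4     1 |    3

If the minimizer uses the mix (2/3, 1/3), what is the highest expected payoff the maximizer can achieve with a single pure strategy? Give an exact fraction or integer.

r1: (1)·(2/3) + (2)·(1/3) = 4/3.
r2: (-3)·(2/3) + (7)·(1/3) = 1/3.
r3: (-1)·(2/3) + (8)·(1/3) = 2.
r4: (1)·(2/3) + (3)·(1/3) = 5/3.
The best pure response is r3 with expected payoff 2.

2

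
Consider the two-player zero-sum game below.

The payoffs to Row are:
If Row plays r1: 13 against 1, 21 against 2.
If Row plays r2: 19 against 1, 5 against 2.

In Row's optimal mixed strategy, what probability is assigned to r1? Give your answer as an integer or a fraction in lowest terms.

7/11

Row minima are 13 and 5, so Row's maximin is 13; column maxima are 19 and 21, so Column's minimax is 19. These differ, so the equilibrium is in mixed strategies.
Let Row play r1 with probability p. Column is indifferent when 13p + 19(1−p) = 21p + 5(1−p), giving p = 7/11.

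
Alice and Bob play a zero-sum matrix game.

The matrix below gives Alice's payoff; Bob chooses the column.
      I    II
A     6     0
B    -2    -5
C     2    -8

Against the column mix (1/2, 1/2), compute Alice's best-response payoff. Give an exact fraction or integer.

A: (6)·(1/2) + (0)·(1/2) = 3.
B: (-2)·(1/2) + (-5)·(1/2) = -7/2.
C: (2)·(1/2) + (-8)·(1/2) = -3.
The best pure response is A with expected payoff 3.

3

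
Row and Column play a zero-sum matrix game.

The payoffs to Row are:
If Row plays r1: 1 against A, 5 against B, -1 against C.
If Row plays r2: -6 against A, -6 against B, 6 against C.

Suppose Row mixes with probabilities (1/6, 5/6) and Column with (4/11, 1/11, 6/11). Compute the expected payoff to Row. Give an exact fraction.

1/2

Against (4/11, 1/11, 6/11), each row's expected payoff is r1: 3/11; r2: 6/11.
Taking the (1/6, 5/6)-weighted average: (1/6)·(3/11) + (5/6)·(6/11) = 1/2.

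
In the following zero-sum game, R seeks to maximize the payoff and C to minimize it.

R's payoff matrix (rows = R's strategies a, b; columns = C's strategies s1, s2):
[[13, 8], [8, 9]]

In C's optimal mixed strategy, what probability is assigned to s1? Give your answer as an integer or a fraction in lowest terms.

1/6

Row minima are 8 and 8, so R's maximin is 8; column maxima are 13 and 9, so C's minimax is 9. These differ, so the equilibrium is in mixed strategies.
Let C play s1 with probability q. R is indifferent when 13q + 8(1−q) = 8q + 9(1−q), giving q = 1/6.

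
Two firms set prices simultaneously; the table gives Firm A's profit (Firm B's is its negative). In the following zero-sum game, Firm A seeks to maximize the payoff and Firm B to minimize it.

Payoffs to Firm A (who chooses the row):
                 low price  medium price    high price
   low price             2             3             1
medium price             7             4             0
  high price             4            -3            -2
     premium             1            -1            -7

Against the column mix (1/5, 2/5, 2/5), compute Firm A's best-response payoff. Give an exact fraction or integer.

3

low price: (2)·(1/5) + (3)·(2/5) + (1)·(2/5) = 2.
medium price: (7)·(1/5) + (4)·(2/5) + (0)·(2/5) = 3.
high price: (4)·(1/5) + (-3)·(2/5) + (-2)·(2/5) = -6/5.
premium: (1)·(1/5) + (-1)·(2/5) + (-7)·(2/5) = -3.
The best pure response is medium price with expected payoff 3.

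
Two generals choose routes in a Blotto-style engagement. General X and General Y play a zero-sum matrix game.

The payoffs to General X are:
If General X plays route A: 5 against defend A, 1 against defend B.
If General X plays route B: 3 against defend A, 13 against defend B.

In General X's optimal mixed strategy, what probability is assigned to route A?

Row minima are 1 and 3, so General X's maximin is 3; column maxima are 5 and 13, so General Y's minimax is 5. These differ, so the equilibrium is in mixed strategies.
Let General X play route A with probability p. General Y is indifferent when 5p + 3(1−p) = p + 13(1−p), giving p = 5/7.

5/7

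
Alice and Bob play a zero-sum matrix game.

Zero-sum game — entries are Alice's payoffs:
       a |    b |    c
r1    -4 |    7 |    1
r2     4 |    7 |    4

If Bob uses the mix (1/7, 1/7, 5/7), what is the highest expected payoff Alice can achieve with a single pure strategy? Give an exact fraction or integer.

31/7

r1: (-4)·(1/7) + (7)·(1/7) + (1)·(5/7) = 8/7.
r2: (4)·(1/7) + (7)·(1/7) + (4)·(5/7) = 31/7.
The best pure response is r2 with expected payoff 31/7.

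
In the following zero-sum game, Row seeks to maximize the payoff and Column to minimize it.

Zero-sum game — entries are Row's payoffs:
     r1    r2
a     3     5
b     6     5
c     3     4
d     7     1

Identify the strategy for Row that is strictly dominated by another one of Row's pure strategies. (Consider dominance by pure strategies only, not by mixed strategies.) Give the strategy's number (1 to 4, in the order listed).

Compare c with b: 6 > 3, 5 > 4.
So b strictly dominates c for Row; c is strictly dominated.

3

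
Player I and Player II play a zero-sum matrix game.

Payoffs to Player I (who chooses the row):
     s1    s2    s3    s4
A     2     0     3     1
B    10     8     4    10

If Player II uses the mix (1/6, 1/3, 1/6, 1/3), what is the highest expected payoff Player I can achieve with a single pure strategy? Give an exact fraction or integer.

25/3

A: (2)·(1/6) + (0)·(1/3) + (3)·(1/6) + (1)·(1/3) = 7/6.
B: (10)·(1/6) + (8)·(1/3) + (4)·(1/6) + (10)·(1/3) = 25/3.
The best pure response is B with expected payoff 25/3.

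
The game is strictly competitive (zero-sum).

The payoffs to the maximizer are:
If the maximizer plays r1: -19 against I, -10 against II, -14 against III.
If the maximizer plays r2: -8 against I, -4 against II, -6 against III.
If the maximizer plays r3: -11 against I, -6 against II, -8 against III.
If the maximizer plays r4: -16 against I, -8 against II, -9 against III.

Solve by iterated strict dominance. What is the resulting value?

-8

Row r4 is strictly dominated by row r2 (-8>-16, -4>-8, -6>-9); eliminate r4.
Row r3 is strictly dominated by row r2 (-8>-11, -4>-6, -6>-8); eliminate r3.
Row r1 is strictly dominated by row r2 (-8>-19, -4>-10, -6>-14); eliminate r1.
Column III is strictly dominated by I for the minimizer (-8<-6); eliminate III.
Column II is strictly dominated by I for the minimizer (-8<-4); eliminate II.
Only (r2, I) remains, with payoff -8.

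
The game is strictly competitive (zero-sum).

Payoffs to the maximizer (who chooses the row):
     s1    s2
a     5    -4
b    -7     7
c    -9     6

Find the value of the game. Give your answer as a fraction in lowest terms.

Row c is strictly dominated by row b, so the maximizer never plays it.
The remaining 2×2 game on (a, b) × (s1, s2) has no saddle point. Let the maximizer play a with probability p; indifference gives 5p − 7(1−p) = −4p + 7(1−p), so p = 14/23.
Similarly the minimizer's optimal q on s1 is 11/23, and the value is 5·(11/23) + (-4)·(12/23) = 7/23.

7/23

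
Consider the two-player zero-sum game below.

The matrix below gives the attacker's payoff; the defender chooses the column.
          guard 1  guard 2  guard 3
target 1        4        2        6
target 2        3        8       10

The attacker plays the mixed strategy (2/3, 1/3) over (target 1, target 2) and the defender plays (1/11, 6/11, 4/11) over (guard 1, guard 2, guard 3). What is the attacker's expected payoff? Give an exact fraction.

Against (1/11, 6/11, 4/11), each row's expected payoff is target 1: 40/11; target 2: 91/11.
Taking the (2/3, 1/3)-weighted average: (2/3)·(40/11) + (1/3)·(91/11) = 57/11.

57/11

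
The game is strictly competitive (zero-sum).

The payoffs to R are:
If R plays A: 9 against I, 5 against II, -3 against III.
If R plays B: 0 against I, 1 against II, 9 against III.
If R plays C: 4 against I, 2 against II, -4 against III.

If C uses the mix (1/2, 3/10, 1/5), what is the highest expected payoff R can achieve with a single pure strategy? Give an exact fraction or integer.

27/5

A: (9)·(1/2) + (5)·(3/10) + (-3)·(1/5) = 27/5.
B: (0)·(1/2) + (1)·(3/10) + (9)·(1/5) = 21/10.
C: (4)·(1/2) + (2)·(3/10) + (-4)·(1/5) = 9/5.
The best pure response is A with expected payoff 27/5.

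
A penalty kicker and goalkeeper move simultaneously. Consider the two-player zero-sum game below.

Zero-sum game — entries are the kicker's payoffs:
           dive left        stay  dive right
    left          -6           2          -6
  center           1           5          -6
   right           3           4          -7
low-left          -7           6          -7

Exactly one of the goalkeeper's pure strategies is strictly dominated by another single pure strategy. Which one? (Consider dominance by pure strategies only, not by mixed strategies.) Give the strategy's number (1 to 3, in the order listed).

2

The goalkeeper prefers columns that give the kicker less. Compare stay with dive left: -6 < 2, 1 < 5, 3 < 4, -7 < 6.
So dive left strictly dominates stay for the goalkeeper; stay is strictly dominated.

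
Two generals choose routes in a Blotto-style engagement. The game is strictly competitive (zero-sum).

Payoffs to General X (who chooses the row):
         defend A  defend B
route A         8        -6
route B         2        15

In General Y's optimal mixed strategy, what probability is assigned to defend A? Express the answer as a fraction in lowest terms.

7/9

Row minima are -6 and 2, so General X's maximin is 2; column maxima are 8 and 15, so General Y's minimax is 8. These differ, so the equilibrium is in mixed strategies.
Let General Y play defend A with probability q. General X is indifferent when 8q − 6(1−q) = 2q + 15(1−q), giving q = 7/9.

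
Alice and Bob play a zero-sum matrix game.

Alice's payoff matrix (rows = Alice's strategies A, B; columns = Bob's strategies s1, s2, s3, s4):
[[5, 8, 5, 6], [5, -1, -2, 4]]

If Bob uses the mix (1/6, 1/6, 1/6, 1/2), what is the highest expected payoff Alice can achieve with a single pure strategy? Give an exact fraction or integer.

A: (5)·(1/6) + (8)·(1/6) + (5)·(1/6) + (6)·(1/2) = 6.
B: (5)·(1/6) + (-1)·(1/6) + (-2)·(1/6) + (4)·(1/2) = 7/3.
The best pure response is A with expected payoff 6.

6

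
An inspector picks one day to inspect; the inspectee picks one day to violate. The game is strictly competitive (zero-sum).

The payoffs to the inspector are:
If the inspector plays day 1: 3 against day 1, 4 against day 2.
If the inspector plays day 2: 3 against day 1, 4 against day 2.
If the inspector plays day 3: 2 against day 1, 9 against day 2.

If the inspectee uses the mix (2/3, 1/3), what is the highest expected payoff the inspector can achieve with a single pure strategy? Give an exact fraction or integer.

day 1: (3)·(2/3) + (4)·(1/3) = 10/3.
day 2: (3)·(2/3) + (4)·(1/3) = 10/3.
day 3: (2)·(2/3) + (9)·(1/3) = 13/3.
The best pure response is day 3 with expected payoff 13/3.

13/3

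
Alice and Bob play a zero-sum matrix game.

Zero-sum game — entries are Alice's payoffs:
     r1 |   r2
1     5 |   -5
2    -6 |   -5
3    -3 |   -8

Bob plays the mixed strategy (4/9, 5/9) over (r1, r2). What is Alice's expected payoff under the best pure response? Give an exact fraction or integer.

1: (5)·(4/9) + (-5)·(5/9) = -5/9.
2: (-6)·(4/9) + (-5)·(5/9) = -49/9.
3: (-3)·(4/9) + (-8)·(5/9) = -52/9.
The best pure response is 1 with expected payoff -5/9.

-5/9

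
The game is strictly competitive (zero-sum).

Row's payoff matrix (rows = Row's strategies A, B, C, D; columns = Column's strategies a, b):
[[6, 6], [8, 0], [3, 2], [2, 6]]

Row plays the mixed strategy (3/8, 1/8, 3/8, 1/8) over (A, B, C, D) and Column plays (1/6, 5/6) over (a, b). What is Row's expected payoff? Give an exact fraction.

187/48

Against (1/6, 5/6), each row's expected payoff is A: 6; B: 4/3; C: 13/6; D: 16/3.
Taking the (3/8, 1/8, 3/8, 1/8)-weighted average: (3/8)·(6) + (1/8)·(4/3) + (3/8)·(13/6) + (1/8)·(16/3) = 187/48.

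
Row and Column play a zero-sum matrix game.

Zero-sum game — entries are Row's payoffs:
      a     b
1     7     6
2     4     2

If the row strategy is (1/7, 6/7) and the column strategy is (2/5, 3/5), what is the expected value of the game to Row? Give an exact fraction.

Against (2/5, 3/5), each row's expected payoff is 1: 32/5; 2: 14/5.
Taking the (1/7, 6/7)-weighted average: (1/7)·(32/5) + (6/7)·(14/5) = 116/35.

116/35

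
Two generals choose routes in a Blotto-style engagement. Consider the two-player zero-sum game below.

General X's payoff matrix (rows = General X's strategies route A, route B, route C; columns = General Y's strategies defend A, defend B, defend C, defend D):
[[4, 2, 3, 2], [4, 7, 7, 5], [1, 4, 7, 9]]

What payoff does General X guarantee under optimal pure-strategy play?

4

Row minima: 2, 4, 1 → General X's maximin is 4.
Column maxima: 4, 7, 7, 9 → General Y's minimax is 4.
They coincide at (route B, defend A), so the value is 4.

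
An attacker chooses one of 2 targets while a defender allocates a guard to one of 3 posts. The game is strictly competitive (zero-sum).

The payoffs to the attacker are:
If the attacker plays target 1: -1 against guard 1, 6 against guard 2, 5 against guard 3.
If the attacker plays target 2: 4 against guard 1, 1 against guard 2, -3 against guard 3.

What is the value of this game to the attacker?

17/13

Column guard 2 is strictly dominated by guard 3 for the defender (it gives the attacker more in every row).
The remaining 2×2 game on (target 1, target 2) × (guard 1, guard 3) has no saddle point. Let the attacker play target 1 with probability p; indifference gives −p + 4(1−p) = 5p − 3(1−p), so p = 7/13.
Similarly the defender's optimal q on guard 1 is 8/13, and the value is -1·(8/13) + (5)·(5/13) = 17/13.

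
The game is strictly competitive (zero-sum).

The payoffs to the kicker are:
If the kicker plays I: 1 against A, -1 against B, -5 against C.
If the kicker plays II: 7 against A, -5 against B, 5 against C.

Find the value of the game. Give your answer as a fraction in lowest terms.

-15/7

Column A is strictly dominated by C for the goalkeeper (it gives the kicker more in every row).
The remaining 2×2 game on (I, II) × (B, C) has no saddle point. Let the kicker play I with probability p; indifference gives −p − 5(1−p) = −5p + 5(1−p), so p = 5/7.
Similarly the goalkeeper's optimal q on B is 5/7, and the value is -1·(5/7) + (-5)·(2/7) = -15/7.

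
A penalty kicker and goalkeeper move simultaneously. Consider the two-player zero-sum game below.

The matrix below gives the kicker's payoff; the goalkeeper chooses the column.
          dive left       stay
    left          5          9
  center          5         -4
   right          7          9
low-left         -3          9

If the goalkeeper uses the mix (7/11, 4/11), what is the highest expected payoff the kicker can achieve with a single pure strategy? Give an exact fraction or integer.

85/11

left: (5)·(7/11) + (9)·(4/11) = 71/11.
center: (5)·(7/11) + (-4)·(4/11) = 19/11.
right: (7)·(7/11) + (9)·(4/11) = 85/11.
low-left: (-3)·(7/11) + (9)·(4/11) = 15/11.
The best pure response is right with expected payoff 85/11.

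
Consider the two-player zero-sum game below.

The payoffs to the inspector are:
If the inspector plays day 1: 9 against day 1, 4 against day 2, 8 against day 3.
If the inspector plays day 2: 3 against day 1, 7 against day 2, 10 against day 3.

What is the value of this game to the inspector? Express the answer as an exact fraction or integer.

17/3

Column day 3 is strictly dominated by day 2 for the inspectee (it gives the inspector more in every row).
The remaining 2×2 game on (day 1, day 2) × (day 1, day 2) has no saddle point. Let the inspector play day 1 with probability p; indifference gives 9p + 3(1−p) = 4p + 7(1−p), so p = 4/9.
Similarly the inspectee's optimal q on day 1 is 1/3, and the value is 9·(1/3) + (4)·(2/3) = 17/3.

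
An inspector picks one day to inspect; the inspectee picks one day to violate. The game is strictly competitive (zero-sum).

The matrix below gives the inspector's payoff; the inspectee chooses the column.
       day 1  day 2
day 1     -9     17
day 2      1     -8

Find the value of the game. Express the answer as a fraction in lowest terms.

-11/7

Row minima are -9 and -8, so the inspector's maximin is -8; column maxima are 1 and 17, so the inspectee's minimax is 1. These differ, so the equilibrium is in mixed strategies.
Let the inspector play day 1 with probability p. The inspectee is indifferent when −9p + (1−p) = 17p − 8(1−p), giving p = 9/35.
Let the inspectee play day 1 with probability q. The inspector is indifferent when −9q + 17(1−q) = q − 8(1−q), giving q = 5/7.
The value is -9·(5/7) + (17)·(2/7) = -11/7.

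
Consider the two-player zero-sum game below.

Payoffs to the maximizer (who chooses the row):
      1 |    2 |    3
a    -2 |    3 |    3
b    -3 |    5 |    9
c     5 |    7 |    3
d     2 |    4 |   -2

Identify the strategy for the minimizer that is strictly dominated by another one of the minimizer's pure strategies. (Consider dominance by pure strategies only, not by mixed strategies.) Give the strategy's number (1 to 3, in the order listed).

The minimizer prefers columns that give the maximizer less. Compare 2 with 1: -2 < 3, -3 < 5, 5 < 7, 2 < 4.
So 1 strictly dominates 2 for the minimizer; 2 is strictly dominated.

2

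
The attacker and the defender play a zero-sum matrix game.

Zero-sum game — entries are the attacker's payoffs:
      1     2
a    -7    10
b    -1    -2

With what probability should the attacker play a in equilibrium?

1/18

Row minima are -7 and -2, so the attacker's maximin is -2; column maxima are -1 and 10, so the defender's minimax is -1. These differ, so the equilibrium is in mixed strategies.
Let the attacker play a with probability p. The defender is indifferent when −7p − (1−p) = 10p − 2(1−p), giving p = 1/18.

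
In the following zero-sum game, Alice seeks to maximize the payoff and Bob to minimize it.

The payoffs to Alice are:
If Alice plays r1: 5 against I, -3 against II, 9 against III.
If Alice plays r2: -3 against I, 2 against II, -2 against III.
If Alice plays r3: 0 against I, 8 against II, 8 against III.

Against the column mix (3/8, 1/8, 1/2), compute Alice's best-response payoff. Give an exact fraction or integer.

r1: (5)·(3/8) + (-3)·(1/8) + (9)·(1/2) = 6.
r2: (-3)·(3/8) + (2)·(1/8) + (-2)·(1/2) = -15/8.
r3: (0)·(3/8) + (8)·(1/8) + (8)·(1/2) = 5.
The best pure response is r1 with expected payoff 6.

6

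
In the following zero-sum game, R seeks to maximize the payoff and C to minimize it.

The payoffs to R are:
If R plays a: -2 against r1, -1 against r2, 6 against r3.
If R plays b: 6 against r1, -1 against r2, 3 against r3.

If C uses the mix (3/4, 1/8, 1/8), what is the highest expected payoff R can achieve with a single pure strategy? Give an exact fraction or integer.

19/4

a: (-2)·(3/4) + (-1)·(1/8) + (6)·(1/8) = -7/8.
b: (6)·(3/4) + (-1)·(1/8) + (3)·(1/8) = 19/4.
The best pure response is b with expected payoff 19/4.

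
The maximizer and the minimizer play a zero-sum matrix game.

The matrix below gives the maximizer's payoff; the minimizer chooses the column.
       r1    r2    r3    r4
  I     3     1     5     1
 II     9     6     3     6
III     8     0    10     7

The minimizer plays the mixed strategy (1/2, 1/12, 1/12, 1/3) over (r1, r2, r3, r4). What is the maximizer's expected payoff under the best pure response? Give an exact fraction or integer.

29/4

I: (3)·(1/2) + (1)·(1/12) + (5)·(1/12) + (1)·(1/3) = 7/3.
II: (9)·(1/2) + (6)·(1/12) + (3)·(1/12) + (6)·(1/3) = 29/4.
III: (8)·(1/2) + (0)·(1/12) + (10)·(1/12) + (7)·(1/3) = 43/6.
The best pure response is II with expected payoff 29/4.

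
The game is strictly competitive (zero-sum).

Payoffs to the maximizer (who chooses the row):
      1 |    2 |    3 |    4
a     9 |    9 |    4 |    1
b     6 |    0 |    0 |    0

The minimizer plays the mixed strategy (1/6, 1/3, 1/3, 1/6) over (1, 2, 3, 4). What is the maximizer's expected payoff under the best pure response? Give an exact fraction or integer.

a: (9)·(1/6) + (9)·(1/3) + (4)·(1/3) + (1)·(1/6) = 6.
b: (6)·(1/6) + (0)·(1/3) + (0)·(1/3) + (0)·(1/6) = 1.
The best pure response is a with expected payoff 6.

6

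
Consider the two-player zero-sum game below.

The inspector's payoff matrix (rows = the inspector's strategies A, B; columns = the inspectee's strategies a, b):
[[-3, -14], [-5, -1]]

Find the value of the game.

Row minima are -14 and -5, so the inspector's maximin is -5; column maxima are -3 and -1, so the inspectee's minimax is -3. These differ, so the equilibrium is in mixed strategies.
Let the inspector play A with probability p. The inspectee is indifferent when −3p − 5(1−p) = −14p − (1−p), giving p = 4/15.
Let the inspectee play a with probability q. The inspector is indifferent when −3q − 14(1−q) = −5q − (1−q), giving q = 13/15.
The value is -3·(13/15) + (-14)·(2/15) = -67/15.

-67/15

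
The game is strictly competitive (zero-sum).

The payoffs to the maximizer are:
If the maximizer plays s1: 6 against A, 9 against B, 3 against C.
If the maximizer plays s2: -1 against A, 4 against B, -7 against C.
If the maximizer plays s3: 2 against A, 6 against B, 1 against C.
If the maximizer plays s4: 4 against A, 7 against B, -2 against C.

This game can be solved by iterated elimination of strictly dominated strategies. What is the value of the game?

Column B is strictly dominated by A for the minimizer (6<9, -1<4, 2<6, 4<7); eliminate B.
Row s3 is strictly dominated by row s1 (6>2, 3>1); eliminate s3.
Column A is strictly dominated by C for the minimizer (3<6, -7<-1, -2<4); eliminate A.
Row s4 is strictly dominated by row s1 (3>-2); eliminate s4.
Row s2 is strictly dominated by row s1 (3>-7); eliminate s2.
Only (s1, C) remains, with payoff 3.

3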